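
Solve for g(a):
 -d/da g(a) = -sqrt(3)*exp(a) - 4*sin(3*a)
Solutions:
 g(a) = C1 + sqrt(3)*exp(a) - 4*cos(3*a)/3


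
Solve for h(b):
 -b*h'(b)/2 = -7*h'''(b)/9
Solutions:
 h(b) = C1 + Integral(C2*airyai(42^(2/3)*b/14) + C3*airybi(42^(2/3)*b/14), b)


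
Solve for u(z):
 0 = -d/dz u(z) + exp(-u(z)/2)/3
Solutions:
 u(z) = 2*log(C1 + z/6)


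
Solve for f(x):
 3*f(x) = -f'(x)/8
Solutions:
 f(x) = C1*exp(-24*x)


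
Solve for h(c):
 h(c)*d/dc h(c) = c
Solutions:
 h(c) = -sqrt(C1 + c^2)
 h(c) = sqrt(C1 + c^2)


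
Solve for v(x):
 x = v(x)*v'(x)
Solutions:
 v(x) = -sqrt(C1 + x^2)
 v(x) = sqrt(C1 + x^2)


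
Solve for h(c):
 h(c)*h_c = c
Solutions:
 h(c) = -sqrt(C1 + c^2)
 h(c) = sqrt(C1 + c^2)


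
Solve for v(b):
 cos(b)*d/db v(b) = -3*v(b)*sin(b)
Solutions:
 v(b) = C1*cos(b)^3


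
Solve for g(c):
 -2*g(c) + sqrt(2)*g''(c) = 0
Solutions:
 g(c) = C1*exp(-2^(1/4)*c) + C2*exp(2^(1/4)*c)


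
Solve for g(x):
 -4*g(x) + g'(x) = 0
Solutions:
 g(x) = C1*exp(4*x)


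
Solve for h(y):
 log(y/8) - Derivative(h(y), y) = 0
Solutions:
 h(y) = C1 + y*log(y) - y*log(8) - y


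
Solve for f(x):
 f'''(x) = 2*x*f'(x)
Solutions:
 f(x) = C1 + Integral(C2*airyai(2^(1/3)*x) + C3*airybi(2^(1/3)*x), x)


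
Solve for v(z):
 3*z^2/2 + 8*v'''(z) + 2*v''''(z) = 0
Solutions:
 v(z) = C1 + C2*z + C3*z^2 + C4*exp(-4*z) - z^5/320 + z^4/256 - z^3/256


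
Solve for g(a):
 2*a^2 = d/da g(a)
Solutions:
 g(a) = C1 + 2*a^3/3


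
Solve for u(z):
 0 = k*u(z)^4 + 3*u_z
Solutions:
 u(z) = (-1 - sqrt(3)*I)*(1/(C1 + k*z))^(1/3)/2
 u(z) = (-1 + sqrt(3)*I)*(1/(C1 + k*z))^(1/3)/2
 u(z) = (1/(C1 + k*z))^(1/3)


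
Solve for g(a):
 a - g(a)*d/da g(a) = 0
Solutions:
 g(a) = -sqrt(C1 + a^2)
 g(a) = sqrt(C1 + a^2)


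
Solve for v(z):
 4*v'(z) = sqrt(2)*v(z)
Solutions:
 v(z) = C1*exp(sqrt(2)*z/4)


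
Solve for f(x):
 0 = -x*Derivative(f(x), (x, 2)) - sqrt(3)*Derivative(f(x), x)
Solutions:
 f(x) = C1 + C2*x^(1 - sqrt(3))


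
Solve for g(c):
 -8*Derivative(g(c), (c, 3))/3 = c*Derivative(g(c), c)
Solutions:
 g(c) = C1 + Integral(C2*airyai(-3^(1/3)*c/2) + C3*airybi(-3^(1/3)*c/2), c)


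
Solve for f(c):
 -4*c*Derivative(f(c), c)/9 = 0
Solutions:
 f(c) = C1


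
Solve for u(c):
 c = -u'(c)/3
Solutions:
 u(c) = C1 - 3*c^2/2


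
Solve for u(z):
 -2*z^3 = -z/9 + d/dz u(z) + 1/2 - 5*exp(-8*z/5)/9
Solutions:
 u(z) = C1 - z^4/2 + z^2/18 - z/2 - 25*exp(-8*z/5)/72


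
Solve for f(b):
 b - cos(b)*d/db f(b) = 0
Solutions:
 f(b) = C1 + Integral(b/cos(b), b)


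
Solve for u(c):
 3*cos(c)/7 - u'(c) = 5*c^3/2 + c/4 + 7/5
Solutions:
 u(c) = C1 - 5*c^4/8 - c^2/8 - 7*c/5 + 3*sin(c)/7


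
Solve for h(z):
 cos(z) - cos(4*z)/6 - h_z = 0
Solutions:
 h(z) = C1 + sin(z) - sin(4*z)/24


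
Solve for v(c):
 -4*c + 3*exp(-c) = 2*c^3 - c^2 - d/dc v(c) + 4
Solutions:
 v(c) = C1 + c^4/2 - c^3/3 + 2*c^2 + 4*c + 3*exp(-c)


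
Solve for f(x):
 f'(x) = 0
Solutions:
 f(x) = C1


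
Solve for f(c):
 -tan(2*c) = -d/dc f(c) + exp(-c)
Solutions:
 f(c) = C1 + log(tan(2*c)^2 + 1)/4 - exp(-c)


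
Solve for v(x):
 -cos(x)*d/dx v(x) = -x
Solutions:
 v(x) = C1 + Integral(x/cos(x), x)


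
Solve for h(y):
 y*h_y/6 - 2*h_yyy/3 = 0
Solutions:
 h(y) = C1 + Integral(C2*airyai(2^(1/3)*y/2) + C3*airybi(2^(1/3)*y/2), y)


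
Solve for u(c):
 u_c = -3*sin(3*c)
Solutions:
 u(c) = C1 + cos(3*c)


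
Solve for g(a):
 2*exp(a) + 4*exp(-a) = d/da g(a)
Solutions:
 g(a) = C1 + 2*exp(a) - 4*exp(-a)


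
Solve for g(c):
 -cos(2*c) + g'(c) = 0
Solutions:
 g(c) = C1 + sin(2*c)/2


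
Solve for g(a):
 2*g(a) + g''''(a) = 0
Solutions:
 g(a) = (C1*sin(2^(3/4)*a/2) + C2*cos(2^(3/4)*a/2))*exp(-2^(3/4)*a/2) + (C3*sin(2^(3/4)*a/2) + C4*cos(2^(3/4)*a/2))*exp(2^(3/4)*a/2)


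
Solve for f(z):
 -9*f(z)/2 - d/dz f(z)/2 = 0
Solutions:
 f(z) = C1*exp(-9*z)


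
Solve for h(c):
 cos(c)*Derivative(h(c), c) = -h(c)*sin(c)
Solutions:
 h(c) = C1*cos(c)


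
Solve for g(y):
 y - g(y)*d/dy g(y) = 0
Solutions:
 g(y) = -sqrt(C1 + y^2)
 g(y) = sqrt(C1 + y^2)


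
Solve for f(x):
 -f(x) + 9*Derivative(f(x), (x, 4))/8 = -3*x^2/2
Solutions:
 f(x) = C1*exp(-2^(3/4)*sqrt(3)*x/3) + C2*exp(2^(3/4)*sqrt(3)*x/3) + C3*sin(2^(3/4)*sqrt(3)*x/3) + C4*cos(2^(3/4)*sqrt(3)*x/3) + 3*x^2/2


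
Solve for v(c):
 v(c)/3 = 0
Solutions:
 v(c) = 0


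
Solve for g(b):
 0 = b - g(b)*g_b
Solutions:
 g(b) = -sqrt(C1 + b^2)
 g(b) = sqrt(C1 + b^2)


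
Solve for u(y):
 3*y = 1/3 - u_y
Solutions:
 u(y) = C1 - 3*y^2/2 + y/3


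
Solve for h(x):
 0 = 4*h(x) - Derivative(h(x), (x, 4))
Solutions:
 h(x) = C1*exp(-sqrt(2)*x) + C2*exp(sqrt(2)*x) + C3*sin(sqrt(2)*x) + C4*cos(sqrt(2)*x)


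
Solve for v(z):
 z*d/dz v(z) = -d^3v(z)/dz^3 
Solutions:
 v(z) = C1 + Integral(C2*airyai(-z) + C3*airybi(-z), z)


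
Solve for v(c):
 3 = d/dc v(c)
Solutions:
 v(c) = C1 + 3*c


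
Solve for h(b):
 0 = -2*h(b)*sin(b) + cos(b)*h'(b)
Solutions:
 h(b) = C1/cos(b)^2


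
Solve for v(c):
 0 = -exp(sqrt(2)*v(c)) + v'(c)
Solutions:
 v(c) = sqrt(2)*(2*log(-1/(C1 + c)) - log(2))/4


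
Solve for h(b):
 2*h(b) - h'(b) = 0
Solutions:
 h(b) = C1*exp(2*b)


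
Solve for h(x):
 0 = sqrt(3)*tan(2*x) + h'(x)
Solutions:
 h(x) = C1 + sqrt(3)*log(cos(2*x))/2


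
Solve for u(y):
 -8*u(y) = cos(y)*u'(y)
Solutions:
 u(y) = C1*(sin(y)^4 - 4*sin(y)^3 + 6*sin(y)^2 - 4*sin(y) + 1)/(sin(y)^4 + 4*sin(y)^3 + 6*sin(y)^2 + 4*sin(y) + 1)


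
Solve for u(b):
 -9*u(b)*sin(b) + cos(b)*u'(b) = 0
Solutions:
 u(b) = C1/cos(b)^9


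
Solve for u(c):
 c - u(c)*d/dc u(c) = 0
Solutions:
 u(c) = -sqrt(C1 + c^2)
 u(c) = sqrt(C1 + c^2)


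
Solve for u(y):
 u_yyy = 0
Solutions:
 u(y) = C1 + C2*y + C3*y^2


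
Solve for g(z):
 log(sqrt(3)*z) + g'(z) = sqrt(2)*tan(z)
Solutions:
 g(z) = C1 - z*log(z) - z*log(3)/2 + z - sqrt(2)*log(cos(z))


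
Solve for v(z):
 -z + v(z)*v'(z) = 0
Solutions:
 v(z) = -sqrt(C1 + z^2)
 v(z) = sqrt(C1 + z^2)


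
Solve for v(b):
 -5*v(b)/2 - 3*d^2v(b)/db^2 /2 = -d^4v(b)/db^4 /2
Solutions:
 v(b) = C1*exp(-sqrt(2)*b*sqrt(3 + sqrt(29))/2) + C2*exp(sqrt(2)*b*sqrt(3 + sqrt(29))/2) + C3*sin(sqrt(2)*b*sqrt(-3 + sqrt(29))/2) + C4*cos(sqrt(2)*b*sqrt(-3 + sqrt(29))/2)


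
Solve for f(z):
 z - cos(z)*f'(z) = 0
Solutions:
 f(z) = C1 + Integral(z/cos(z), z)


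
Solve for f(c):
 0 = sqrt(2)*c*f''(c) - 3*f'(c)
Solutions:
 f(c) = C1 + C2*c^(1 + 3*sqrt(2)/2)


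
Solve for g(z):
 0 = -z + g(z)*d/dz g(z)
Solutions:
 g(z) = -sqrt(C1 + z^2)
 g(z) = sqrt(C1 + z^2)


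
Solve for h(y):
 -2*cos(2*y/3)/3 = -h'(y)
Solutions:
 h(y) = C1 + sin(2*y/3)


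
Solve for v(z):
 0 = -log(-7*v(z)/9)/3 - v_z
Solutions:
 3*Integral(1/(log(-_y) - 2*log(3) + log(7)), (_y, v(z))) = C1 - z


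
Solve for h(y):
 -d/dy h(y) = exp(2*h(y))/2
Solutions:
 h(y) = log(-1/(C1 - y))/2
 h(y) = log(-sqrt(1/(C1 + y)))


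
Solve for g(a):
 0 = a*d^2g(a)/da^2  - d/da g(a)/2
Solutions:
 g(a) = C1 + C2*a^(3/2)


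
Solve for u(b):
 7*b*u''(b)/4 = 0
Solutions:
 u(b) = C1 + C2*b


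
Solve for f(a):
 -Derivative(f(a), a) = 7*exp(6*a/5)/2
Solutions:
 f(a) = C1 - 35*exp(6*a/5)/12


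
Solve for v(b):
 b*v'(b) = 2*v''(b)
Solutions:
 v(b) = C1 + C2*erfi(b/2)


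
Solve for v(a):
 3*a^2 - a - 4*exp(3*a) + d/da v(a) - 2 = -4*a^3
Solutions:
 v(a) = C1 - a^4 - a^3 + a^2/2 + 2*a + 4*exp(3*a)/3


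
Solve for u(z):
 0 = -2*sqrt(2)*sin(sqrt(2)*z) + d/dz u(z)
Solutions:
 u(z) = C1 - 2*cos(sqrt(2)*z)


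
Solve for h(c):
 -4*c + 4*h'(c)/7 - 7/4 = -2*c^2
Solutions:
 h(c) = C1 - 7*c^3/6 + 7*c^2/2 + 49*c/16


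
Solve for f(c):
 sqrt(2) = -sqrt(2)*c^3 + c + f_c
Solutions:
 f(c) = C1 + sqrt(2)*c^4/4 - c^2/2 + sqrt(2)*c


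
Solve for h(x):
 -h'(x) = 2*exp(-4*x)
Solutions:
 h(x) = C1 + exp(-4*x)/2


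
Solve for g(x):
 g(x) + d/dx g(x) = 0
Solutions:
 g(x) = C1*exp(-x)


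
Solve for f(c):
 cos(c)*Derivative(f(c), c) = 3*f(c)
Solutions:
 f(c) = C1*(sin(c) + 1)^(3/2)/(sin(c) - 1)^(3/2)


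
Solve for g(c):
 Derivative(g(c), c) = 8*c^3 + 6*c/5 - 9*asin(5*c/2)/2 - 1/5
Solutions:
 g(c) = C1 + 2*c^4 + 3*c^2/5 - 9*c*asin(5*c/2)/2 - c/5 - 9*sqrt(4 - 25*c^2)/10


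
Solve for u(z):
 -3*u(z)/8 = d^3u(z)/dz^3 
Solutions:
 u(z) = C3*exp(-3^(1/3)*z/2) + (C1*sin(3^(5/6)*z/4) + C2*cos(3^(5/6)*z/4))*exp(3^(1/3)*z/4)


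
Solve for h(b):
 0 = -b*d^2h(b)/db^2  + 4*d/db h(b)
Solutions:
 h(b) = C1 + C2*b^5


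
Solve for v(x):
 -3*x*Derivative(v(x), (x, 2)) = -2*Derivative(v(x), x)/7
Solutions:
 v(x) = C1 + C2*x^(23/21)


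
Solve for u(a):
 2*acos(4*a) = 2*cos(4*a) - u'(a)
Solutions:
 u(a) = C1 - 2*a*acos(4*a) + sqrt(1 - 16*a^2)/2 + sin(4*a)/2


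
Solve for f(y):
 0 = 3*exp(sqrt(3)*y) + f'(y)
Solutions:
 f(y) = C1 - sqrt(3)*exp(sqrt(3)*y)


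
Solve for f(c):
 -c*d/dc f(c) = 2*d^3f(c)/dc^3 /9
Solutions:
 f(c) = C1 + Integral(C2*airyai(-6^(2/3)*c/2) + C3*airybi(-6^(2/3)*c/2), c)


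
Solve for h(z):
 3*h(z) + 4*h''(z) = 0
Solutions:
 h(z) = C1*sin(sqrt(3)*z/2) + C2*cos(sqrt(3)*z/2)


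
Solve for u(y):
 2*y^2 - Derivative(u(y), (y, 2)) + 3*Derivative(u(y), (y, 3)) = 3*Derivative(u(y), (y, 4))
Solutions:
 u(y) = C1 + C2*y + y^4/6 + 2*y^3 + 12*y^2 + (C3*sin(sqrt(3)*y/6) + C4*cos(sqrt(3)*y/6))*exp(y/2)


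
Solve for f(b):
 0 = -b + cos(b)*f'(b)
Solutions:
 f(b) = C1 + Integral(b/cos(b), b)


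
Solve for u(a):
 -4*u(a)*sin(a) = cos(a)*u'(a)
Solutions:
 u(a) = C1*cos(a)^4


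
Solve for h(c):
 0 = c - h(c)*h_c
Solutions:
 h(c) = -sqrt(C1 + c^2)
 h(c) = sqrt(C1 + c^2)


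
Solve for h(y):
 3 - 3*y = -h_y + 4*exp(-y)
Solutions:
 h(y) = C1 + 3*y^2/2 - 3*y - 4*exp(-y)


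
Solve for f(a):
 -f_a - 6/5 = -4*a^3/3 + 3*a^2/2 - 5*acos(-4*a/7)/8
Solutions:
 f(a) = C1 + a^4/3 - a^3/2 + 5*a*acos(-4*a/7)/8 - 6*a/5 + 5*sqrt(49 - 16*a^2)/32


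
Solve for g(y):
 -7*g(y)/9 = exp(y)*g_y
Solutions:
 g(y) = C1*exp(7*exp(-y)/9)


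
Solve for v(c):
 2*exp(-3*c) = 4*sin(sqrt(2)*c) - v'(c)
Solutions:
 v(c) = C1 - 2*sqrt(2)*cos(sqrt(2)*c) + 2*exp(-3*c)/3


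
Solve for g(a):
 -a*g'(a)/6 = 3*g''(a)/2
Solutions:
 g(a) = C1 + C2*erf(sqrt(2)*a/6)


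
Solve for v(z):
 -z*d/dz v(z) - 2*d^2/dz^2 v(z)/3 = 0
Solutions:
 v(z) = C1 + C2*erf(sqrt(3)*z/2)


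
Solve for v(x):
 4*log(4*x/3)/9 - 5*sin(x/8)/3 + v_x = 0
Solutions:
 v(x) = C1 - 4*x*log(x)/9 - 8*x*log(2)/9 + 4*x/9 + 4*x*log(3)/9 - 40*cos(x/8)/3


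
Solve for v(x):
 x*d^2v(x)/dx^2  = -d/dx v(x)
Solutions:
 v(x) = C1 + C2*log(x)


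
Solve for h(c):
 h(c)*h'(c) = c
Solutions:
 h(c) = -sqrt(C1 + c^2)
 h(c) = sqrt(C1 + c^2)


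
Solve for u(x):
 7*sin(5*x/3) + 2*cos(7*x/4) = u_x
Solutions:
 u(x) = C1 + 8*sin(7*x/4)/7 - 21*cos(5*x/3)/5


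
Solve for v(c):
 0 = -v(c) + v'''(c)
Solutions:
 v(c) = C3*exp(c) + (C1*sin(sqrt(3)*c/2) + C2*cos(sqrt(3)*c/2))*exp(-c/2)


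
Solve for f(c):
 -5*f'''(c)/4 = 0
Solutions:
 f(c) = C1 + C2*c + C3*c^2


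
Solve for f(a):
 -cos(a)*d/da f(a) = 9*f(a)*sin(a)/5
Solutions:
 f(a) = C1*cos(a)^(9/5)


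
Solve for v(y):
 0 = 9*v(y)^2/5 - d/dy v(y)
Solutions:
 v(y) = -5/(C1 + 9*y)


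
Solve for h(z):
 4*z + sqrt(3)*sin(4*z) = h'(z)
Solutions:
 h(z) = C1 + 2*z^2 - sqrt(3)*cos(4*z)/4


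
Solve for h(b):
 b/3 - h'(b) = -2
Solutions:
 h(b) = C1 + b^2/6 + 2*b


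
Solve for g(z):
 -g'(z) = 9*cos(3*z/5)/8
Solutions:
 g(z) = C1 - 15*sin(3*z/5)/8


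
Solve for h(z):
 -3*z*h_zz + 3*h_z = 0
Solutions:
 h(z) = C1 + C2*z^2


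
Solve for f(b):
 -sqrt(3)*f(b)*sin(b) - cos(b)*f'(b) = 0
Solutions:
 f(b) = C1*cos(b)^(sqrt(3))


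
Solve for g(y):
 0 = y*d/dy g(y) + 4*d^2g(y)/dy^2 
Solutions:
 g(y) = C1 + C2*erf(sqrt(2)*y/4)


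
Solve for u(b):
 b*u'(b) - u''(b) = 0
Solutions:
 u(b) = C1 + C2*erfi(sqrt(2)*b/2)


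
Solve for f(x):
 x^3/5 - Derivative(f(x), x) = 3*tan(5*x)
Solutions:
 f(x) = C1 + x^4/20 + 3*log(cos(5*x))/5


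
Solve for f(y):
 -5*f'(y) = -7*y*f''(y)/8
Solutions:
 f(y) = C1 + C2*y^(47/7)


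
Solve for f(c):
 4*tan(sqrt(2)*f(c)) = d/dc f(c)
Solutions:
 f(c) = sqrt(2)*(pi - asin(C1*exp(4*sqrt(2)*c)))/2
 f(c) = sqrt(2)*asin(C1*exp(4*sqrt(2)*c))/2


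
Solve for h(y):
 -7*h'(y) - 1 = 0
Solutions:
 h(y) = C1 - y/7


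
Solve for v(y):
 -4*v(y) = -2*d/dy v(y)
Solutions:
 v(y) = C1*exp(2*y)


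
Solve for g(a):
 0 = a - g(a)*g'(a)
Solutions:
 g(a) = -sqrt(C1 + a^2)
 g(a) = sqrt(C1 + a^2)


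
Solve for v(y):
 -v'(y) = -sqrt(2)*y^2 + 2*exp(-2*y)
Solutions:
 v(y) = C1 + sqrt(2)*y^3/3 + exp(-2*y)


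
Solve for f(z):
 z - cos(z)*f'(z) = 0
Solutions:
 f(z) = C1 + Integral(z/cos(z), z)


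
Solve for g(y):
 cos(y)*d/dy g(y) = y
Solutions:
 g(y) = C1 + Integral(y/cos(y), y)


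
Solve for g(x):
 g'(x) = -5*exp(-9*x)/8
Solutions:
 g(x) = C1 + 5*exp(-9*x)/72


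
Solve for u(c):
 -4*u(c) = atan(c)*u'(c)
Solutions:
 u(c) = C1*exp(-4*Integral(1/atan(c), c))


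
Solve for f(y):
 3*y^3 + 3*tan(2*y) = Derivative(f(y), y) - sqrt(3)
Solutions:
 f(y) = C1 + 3*y^4/4 + sqrt(3)*y - 3*log(cos(2*y))/2


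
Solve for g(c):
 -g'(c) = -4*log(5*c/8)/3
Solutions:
 g(c) = C1 + 4*c*log(c)/3 - 4*c*log(2) - 4*c/3 + 4*c*log(5)/3


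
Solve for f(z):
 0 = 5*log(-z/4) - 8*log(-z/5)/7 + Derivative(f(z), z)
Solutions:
 f(z) = C1 - 27*z*log(-z)/7 + z*(-8*log(5)/7 + 27/7 + 10*log(2))


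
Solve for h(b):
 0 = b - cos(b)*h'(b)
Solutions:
 h(b) = C1 + Integral(b/cos(b), b)


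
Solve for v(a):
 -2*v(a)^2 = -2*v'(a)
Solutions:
 v(a) = -1/(C1 + a)


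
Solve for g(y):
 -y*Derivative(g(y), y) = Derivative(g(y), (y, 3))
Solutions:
 g(y) = C1 + Integral(C2*airyai(-y) + C3*airybi(-y), y)


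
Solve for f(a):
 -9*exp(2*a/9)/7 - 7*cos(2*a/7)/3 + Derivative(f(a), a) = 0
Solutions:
 f(a) = C1 + 81*exp(2*a/9)/14 + 49*sin(2*a/7)/6


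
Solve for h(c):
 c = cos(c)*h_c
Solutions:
 h(c) = C1 + Integral(c/cos(c), c)


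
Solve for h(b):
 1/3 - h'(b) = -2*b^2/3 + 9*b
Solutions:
 h(b) = C1 + 2*b^3/9 - 9*b^2/2 + b/3


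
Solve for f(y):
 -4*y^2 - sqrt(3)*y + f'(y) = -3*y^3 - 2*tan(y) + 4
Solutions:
 f(y) = C1 - 3*y^4/4 + 4*y^3/3 + sqrt(3)*y^2/2 + 4*y + 2*log(cos(y))


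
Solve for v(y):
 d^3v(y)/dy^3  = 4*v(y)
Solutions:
 v(y) = C3*exp(2^(2/3)*y) + (C1*sin(2^(2/3)*sqrt(3)*y/2) + C2*cos(2^(2/3)*sqrt(3)*y/2))*exp(-2^(2/3)*y/2)


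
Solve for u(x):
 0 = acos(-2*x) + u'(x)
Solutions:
 u(x) = C1 - x*acos(-2*x) - sqrt(1 - 4*x^2)/2


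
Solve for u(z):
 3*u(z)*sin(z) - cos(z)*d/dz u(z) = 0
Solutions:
 u(z) = C1/cos(z)^3


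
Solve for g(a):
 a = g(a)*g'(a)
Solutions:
 g(a) = -sqrt(C1 + a^2)
 g(a) = sqrt(C1 + a^2)


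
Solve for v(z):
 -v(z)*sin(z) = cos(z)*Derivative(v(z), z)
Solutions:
 v(z) = C1*cos(z)


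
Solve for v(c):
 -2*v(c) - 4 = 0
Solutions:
 v(c) = -2


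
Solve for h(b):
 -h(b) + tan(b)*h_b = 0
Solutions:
 h(b) = C1*sin(b)


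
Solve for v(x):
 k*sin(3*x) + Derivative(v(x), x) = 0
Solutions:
 v(x) = C1 + k*cos(3*x)/3


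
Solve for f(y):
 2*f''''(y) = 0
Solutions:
 f(y) = C1 + C2*y + C3*y^2 + C4*y^3


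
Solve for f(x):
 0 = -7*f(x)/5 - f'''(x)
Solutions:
 f(x) = C3*exp(-5^(2/3)*7^(1/3)*x/5) + (C1*sin(sqrt(3)*5^(2/3)*7^(1/3)*x/10) + C2*cos(sqrt(3)*5^(2/3)*7^(1/3)*x/10))*exp(5^(2/3)*7^(1/3)*x/10)


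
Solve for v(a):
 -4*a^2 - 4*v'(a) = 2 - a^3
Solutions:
 v(a) = C1 + a^4/16 - a^3/3 - a/2


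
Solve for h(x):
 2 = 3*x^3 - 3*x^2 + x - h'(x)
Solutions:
 h(x) = C1 + 3*x^4/4 - x^3 + x^2/2 - 2*x


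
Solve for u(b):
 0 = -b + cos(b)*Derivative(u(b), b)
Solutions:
 u(b) = C1 + Integral(b/cos(b), b)


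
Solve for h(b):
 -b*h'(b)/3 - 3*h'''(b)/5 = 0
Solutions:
 h(b) = C1 + Integral(C2*airyai(-15^(1/3)*b/3) + C3*airybi(-15^(1/3)*b/3), b)


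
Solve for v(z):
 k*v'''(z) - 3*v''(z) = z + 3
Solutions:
 v(z) = C1 + C2*z + C3*exp(3*z/k) - z^3/18 + z^2*(-k - 9)/18


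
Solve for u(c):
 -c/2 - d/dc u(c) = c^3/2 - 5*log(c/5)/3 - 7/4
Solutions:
 u(c) = C1 - c^4/8 - c^2/4 + 5*c*log(c)/3 - 5*c*log(5)/3 + c/12


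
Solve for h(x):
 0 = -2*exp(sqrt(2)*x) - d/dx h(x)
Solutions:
 h(x) = C1 - sqrt(2)*exp(sqrt(2)*x)


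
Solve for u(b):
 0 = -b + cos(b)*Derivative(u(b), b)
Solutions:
 u(b) = C1 + Integral(b/cos(b), b)


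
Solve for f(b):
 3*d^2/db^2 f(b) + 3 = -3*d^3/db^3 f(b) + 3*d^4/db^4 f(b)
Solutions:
 f(b) = C1 + C2*b + C3*exp(b*(1 - sqrt(5))/2) + C4*exp(b*(1 + sqrt(5))/2) - b^2/2


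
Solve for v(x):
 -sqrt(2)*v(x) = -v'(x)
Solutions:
 v(x) = C1*exp(sqrt(2)*x)


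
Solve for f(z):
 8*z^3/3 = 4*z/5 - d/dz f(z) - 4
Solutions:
 f(z) = C1 - 2*z^4/3 + 2*z^2/5 - 4*z


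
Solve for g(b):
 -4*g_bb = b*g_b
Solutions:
 g(b) = C1 + C2*erf(sqrt(2)*b/4)


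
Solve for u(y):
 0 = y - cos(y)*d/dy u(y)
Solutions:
 u(y) = C1 + Integral(y/cos(y), y)


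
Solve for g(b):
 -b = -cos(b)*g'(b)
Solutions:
 g(b) = C1 + Integral(b/cos(b), b)


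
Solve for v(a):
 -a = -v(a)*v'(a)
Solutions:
 v(a) = -sqrt(C1 + a^2)
 v(a) = sqrt(C1 + a^2)


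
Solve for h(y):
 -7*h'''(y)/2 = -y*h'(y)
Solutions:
 h(y) = C1 + Integral(C2*airyai(2^(1/3)*7^(2/3)*y/7) + C3*airybi(2^(1/3)*7^(2/3)*y/7), y)


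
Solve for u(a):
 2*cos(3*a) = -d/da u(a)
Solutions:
 u(a) = C1 - 2*sin(3*a)/3


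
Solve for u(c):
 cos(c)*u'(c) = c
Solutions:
 u(c) = C1 + Integral(c/cos(c), c)


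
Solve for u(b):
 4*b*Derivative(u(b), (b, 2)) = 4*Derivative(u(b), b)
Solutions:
 u(b) = C1 + C2*b^2


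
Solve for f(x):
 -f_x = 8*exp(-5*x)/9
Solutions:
 f(x) = C1 + 8*exp(-5*x)/45


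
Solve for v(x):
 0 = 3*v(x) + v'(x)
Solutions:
 v(x) = C1*exp(-3*x)


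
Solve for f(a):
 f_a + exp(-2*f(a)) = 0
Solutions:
 f(a) = log(-sqrt(C1 - 2*a))
 f(a) = log(C1 - 2*a)/2


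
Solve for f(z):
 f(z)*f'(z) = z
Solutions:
 f(z) = -sqrt(C1 + z^2)
 f(z) = sqrt(C1 + z^2)


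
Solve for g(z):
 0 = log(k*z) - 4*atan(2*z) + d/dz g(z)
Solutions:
 g(z) = C1 - z*log(k*z) + 4*z*atan(2*z) + z - log(4*z^2 + 1)


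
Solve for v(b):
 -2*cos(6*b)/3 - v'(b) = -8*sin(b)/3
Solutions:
 v(b) = C1 - sin(6*b)/9 - 8*cos(b)/3


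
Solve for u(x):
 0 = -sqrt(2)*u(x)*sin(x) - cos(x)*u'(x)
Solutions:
 u(x) = C1*cos(x)^(sqrt(2))


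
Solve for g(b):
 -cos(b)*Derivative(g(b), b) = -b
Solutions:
 g(b) = C1 + Integral(b/cos(b), b)


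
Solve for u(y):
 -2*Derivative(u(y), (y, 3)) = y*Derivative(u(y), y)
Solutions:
 u(y) = C1 + Integral(C2*airyai(-2^(2/3)*y/2) + C3*airybi(-2^(2/3)*y/2), y)


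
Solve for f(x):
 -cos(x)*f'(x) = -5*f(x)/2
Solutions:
 f(x) = C1*(sin(x) + 1)^(5/4)/(sin(x) - 1)^(5/4)


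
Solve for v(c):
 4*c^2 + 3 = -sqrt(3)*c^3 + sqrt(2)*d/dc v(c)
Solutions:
 v(c) = C1 + sqrt(6)*c^4/8 + 2*sqrt(2)*c^3/3 + 3*sqrt(2)*c/2


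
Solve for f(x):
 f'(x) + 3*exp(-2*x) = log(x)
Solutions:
 f(x) = C1 + x*log(x) - x + 3*exp(-2*x)/2


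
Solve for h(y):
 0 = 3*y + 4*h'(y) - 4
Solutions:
 h(y) = C1 - 3*y^2/8 + y


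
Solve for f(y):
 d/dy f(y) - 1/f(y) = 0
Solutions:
 f(y) = -sqrt(C1 + 2*y)
 f(y) = sqrt(C1 + 2*y)


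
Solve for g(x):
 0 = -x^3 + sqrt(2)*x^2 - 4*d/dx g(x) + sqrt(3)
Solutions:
 g(x) = C1 - x^4/16 + sqrt(2)*x^3/12 + sqrt(3)*x/4


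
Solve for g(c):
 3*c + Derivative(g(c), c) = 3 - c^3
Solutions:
 g(c) = C1 - c^4/4 - 3*c^2/2 + 3*c


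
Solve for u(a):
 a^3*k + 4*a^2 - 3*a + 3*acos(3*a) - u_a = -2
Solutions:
 u(a) = C1 + a^4*k/4 + 4*a^3/3 - 3*a^2/2 + 3*a*acos(3*a) + 2*a - sqrt(1 - 9*a^2)


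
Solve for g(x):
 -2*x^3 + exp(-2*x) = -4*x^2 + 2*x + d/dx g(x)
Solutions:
 g(x) = C1 - x^4/2 + 4*x^3/3 - x^2 - exp(-2*x)/2


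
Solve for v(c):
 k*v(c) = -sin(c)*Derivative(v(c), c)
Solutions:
 v(c) = C1*exp(k*(-log(cos(c) - 1) + log(cos(c) + 1))/2)


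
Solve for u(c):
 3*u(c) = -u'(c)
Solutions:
 u(c) = C1*exp(-3*c)


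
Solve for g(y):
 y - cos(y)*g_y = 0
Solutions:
 g(y) = C1 + Integral(y/cos(y), y)


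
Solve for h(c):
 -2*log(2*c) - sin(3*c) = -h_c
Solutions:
 h(c) = C1 + 2*c*log(c) - 2*c + 2*c*log(2) - cos(3*c)/3


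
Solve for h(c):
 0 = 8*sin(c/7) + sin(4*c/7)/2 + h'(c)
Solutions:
 h(c) = C1 + 56*cos(c/7) + 7*cos(4*c/7)/8


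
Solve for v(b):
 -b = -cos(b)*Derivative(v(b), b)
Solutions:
 v(b) = C1 + Integral(b/cos(b), b)


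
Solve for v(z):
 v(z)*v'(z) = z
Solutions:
 v(z) = -sqrt(C1 + z^2)
 v(z) = sqrt(C1 + z^2)


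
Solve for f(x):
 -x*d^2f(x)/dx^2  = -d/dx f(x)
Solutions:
 f(x) = C1 + C2*x^2


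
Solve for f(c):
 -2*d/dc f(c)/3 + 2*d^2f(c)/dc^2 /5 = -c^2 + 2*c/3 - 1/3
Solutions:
 f(c) = C1 + C2*exp(5*c/3) + c^3/2 + 2*c^2/5 + 49*c/50


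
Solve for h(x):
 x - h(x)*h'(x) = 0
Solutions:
 h(x) = -sqrt(C1 + x^2)
 h(x) = sqrt(C1 + x^2)


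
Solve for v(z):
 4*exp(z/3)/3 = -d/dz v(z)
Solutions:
 v(z) = C1 - 4*exp(z/3)


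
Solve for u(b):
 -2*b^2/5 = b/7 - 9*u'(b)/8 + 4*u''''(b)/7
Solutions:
 u(b) = C1 + C4*exp(126^(1/3)*b/4) + 16*b^3/135 + 4*b^2/63 + (C2*sin(3*14^(1/3)*3^(1/6)*b/8) + C3*cos(3*14^(1/3)*3^(1/6)*b/8))*exp(-126^(1/3)*b/8)


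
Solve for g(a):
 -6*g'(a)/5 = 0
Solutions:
 g(a) = C1


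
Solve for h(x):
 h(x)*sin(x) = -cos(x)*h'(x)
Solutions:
 h(x) = C1*cos(x)


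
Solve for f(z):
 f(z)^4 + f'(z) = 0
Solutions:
 f(z) = (-3^(2/3) - 3*3^(1/6)*I)*(1/(C1 + z))^(1/3)/6
 f(z) = (-3^(2/3) + 3*3^(1/6)*I)*(1/(C1 + z))^(1/3)/6
 f(z) = (1/(C1 + 3*z))^(1/3)


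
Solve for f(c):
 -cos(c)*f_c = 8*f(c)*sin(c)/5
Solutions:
 f(c) = C1*cos(c)^(8/5)


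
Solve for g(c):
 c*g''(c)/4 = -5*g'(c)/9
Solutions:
 g(c) = C1 + C2/c^(11/9)


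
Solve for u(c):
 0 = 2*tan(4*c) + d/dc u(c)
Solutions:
 u(c) = C1 + log(cos(4*c))/2


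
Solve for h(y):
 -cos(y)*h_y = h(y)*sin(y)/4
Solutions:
 h(y) = C1*cos(y)^(1/4)


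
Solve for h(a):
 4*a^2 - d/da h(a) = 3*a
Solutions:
 h(a) = C1 + 4*a^3/3 - 3*a^2/2


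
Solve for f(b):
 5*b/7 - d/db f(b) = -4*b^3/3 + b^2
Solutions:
 f(b) = C1 + b^4/3 - b^3/3 + 5*b^2/14


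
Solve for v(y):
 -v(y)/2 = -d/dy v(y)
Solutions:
 v(y) = C1*exp(y/2)


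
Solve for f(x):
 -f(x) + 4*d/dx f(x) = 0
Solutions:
 f(x) = C1*exp(x/4)


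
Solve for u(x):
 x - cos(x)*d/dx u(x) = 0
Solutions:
 u(x) = C1 + Integral(x/cos(x), x)


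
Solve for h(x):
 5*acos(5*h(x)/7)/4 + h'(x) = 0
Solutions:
 Integral(1/acos(5*_y/7), (_y, h(x))) = C1 - 5*x/4


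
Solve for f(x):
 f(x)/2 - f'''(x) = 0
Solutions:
 f(x) = C3*exp(2^(2/3)*x/2) + (C1*sin(2^(2/3)*sqrt(3)*x/4) + C2*cos(2^(2/3)*sqrt(3)*x/4))*exp(-2^(2/3)*x/4)


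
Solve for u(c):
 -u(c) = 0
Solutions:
 u(c) = 0


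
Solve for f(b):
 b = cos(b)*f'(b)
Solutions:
 f(b) = C1 + Integral(b/cos(b), b)


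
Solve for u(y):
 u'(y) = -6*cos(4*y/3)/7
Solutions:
 u(y) = C1 - 9*sin(4*y/3)/14


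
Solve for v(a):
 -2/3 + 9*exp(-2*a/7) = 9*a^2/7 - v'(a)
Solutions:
 v(a) = C1 + 3*a^3/7 + 2*a/3 + 63*exp(-2*a/7)/2


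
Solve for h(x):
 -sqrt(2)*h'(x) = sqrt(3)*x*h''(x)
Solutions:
 h(x) = C1 + C2*x^(1 - sqrt(6)/3)


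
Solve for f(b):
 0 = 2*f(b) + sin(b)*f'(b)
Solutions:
 f(b) = C1*(cos(b) + 1)/(cos(b) - 1)


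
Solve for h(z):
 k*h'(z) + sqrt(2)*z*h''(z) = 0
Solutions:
 h(z) = C1 + z^(-sqrt(2)*re(k)/2 + 1)*(C2*sin(sqrt(2)*log(z)*Abs(im(k))/2) + C3*cos(sqrt(2)*log(z)*im(k)/2))


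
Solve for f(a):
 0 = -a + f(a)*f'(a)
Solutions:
 f(a) = -sqrt(C1 + a^2)
 f(a) = sqrt(C1 + a^2)


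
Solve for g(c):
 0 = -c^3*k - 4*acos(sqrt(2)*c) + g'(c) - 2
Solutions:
 g(c) = C1 + c^4*k/4 + 4*c*acos(sqrt(2)*c) + 2*c - 2*sqrt(2)*sqrt(1 - 2*c^2)


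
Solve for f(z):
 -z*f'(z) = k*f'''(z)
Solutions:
 f(z) = C1 + Integral(C2*airyai(z*(-1/k)^(1/3)) + C3*airybi(z*(-1/k)^(1/3)), z)


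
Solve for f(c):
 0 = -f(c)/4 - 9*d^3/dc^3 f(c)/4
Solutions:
 f(c) = C3*exp(-3^(1/3)*c/3) + (C1*sin(3^(5/6)*c/6) + C2*cos(3^(5/6)*c/6))*exp(3^(1/3)*c/6)


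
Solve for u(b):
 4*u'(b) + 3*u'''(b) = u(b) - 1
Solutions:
 u(b) = C1*exp(-2^(1/3)*b*(-8/(9 + sqrt(337))^(1/3) + 2^(1/3)*(9 + sqrt(337))^(1/3))/12)*sin(2^(1/3)*sqrt(3)*b*(8/(9 + sqrt(337))^(1/3) + 2^(1/3)*(9 + sqrt(337))^(1/3))/12) + C2*exp(-2^(1/3)*b*(-8/(9 + sqrt(337))^(1/3) + 2^(1/3)*(9 + sqrt(337))^(1/3))/12)*cos(2^(1/3)*sqrt(3)*b*(8/(9 + sqrt(337))^(1/3) + 2^(1/3)*(9 + sqrt(337))^(1/3))/12) + C3*exp(2^(1/3)*b*(-8/(9 + sqrt(337))^(1/3) + 2^(1/3)*(9 + sqrt(337))^(1/3))/6) + 1


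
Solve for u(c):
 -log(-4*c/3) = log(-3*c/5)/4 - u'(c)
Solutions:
 u(c) = C1 + 5*c*log(-c)/4 + c*(-log(15) - 5/4 + log(3)/4 + 3*log(5)/4 + 2*log(2))


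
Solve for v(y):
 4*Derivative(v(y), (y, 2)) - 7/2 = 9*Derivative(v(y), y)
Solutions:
 v(y) = C1 + C2*exp(9*y/4) - 7*y/18


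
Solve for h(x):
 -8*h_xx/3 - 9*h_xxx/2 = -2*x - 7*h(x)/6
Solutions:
 h(x) = C1*exp(-x*(512*2^(1/3)/(81*sqrt(2549337) + 129589)^(1/3) + 64 + 2^(2/3)*(81*sqrt(2549337) + 129589)^(1/3))/324)*sin(2^(1/3)*sqrt(3)*x*(-2^(1/3)*(81*sqrt(2549337) + 129589)^(1/3) + 512/(81*sqrt(2549337) + 129589)^(1/3))/324) + C2*exp(-x*(512*2^(1/3)/(81*sqrt(2549337) + 129589)^(1/3) + 64 + 2^(2/3)*(81*sqrt(2549337) + 129589)^(1/3))/324)*cos(2^(1/3)*sqrt(3)*x*(-2^(1/3)*(81*sqrt(2549337) + 129589)^(1/3) + 512/(81*sqrt(2549337) + 129589)^(1/3))/324) + C3*exp(x*(-32 + 512*2^(1/3)/(81*sqrt(2549337) + 129589)^(1/3) + 2^(2/3)*(81*sqrt(2549337) + 129589)^(1/3))/162) - 12*x/7


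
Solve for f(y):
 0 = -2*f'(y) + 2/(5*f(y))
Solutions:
 f(y) = -sqrt(C1 + 10*y)/5
 f(y) = sqrt(C1 + 10*y)/5


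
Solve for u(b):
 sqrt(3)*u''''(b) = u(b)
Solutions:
 u(b) = C1*exp(-3^(7/8)*b/3) + C2*exp(3^(7/8)*b/3) + C3*sin(3^(7/8)*b/3) + C4*cos(3^(7/8)*b/3)


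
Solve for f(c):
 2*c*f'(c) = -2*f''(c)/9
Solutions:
 f(c) = C1 + C2*erf(3*sqrt(2)*c/2)


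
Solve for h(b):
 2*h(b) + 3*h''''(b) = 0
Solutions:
 h(b) = (C1*sin(6^(3/4)*b/6) + C2*cos(6^(3/4)*b/6))*exp(-6^(3/4)*b/6) + (C3*sin(6^(3/4)*b/6) + C4*cos(6^(3/4)*b/6))*exp(6^(3/4)*b/6)


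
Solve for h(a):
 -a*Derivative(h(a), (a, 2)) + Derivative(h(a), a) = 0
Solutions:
 h(a) = C1 + C2*a^2


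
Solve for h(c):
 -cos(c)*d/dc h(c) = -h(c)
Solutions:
 h(c) = C1*sqrt(sin(c) + 1)/sqrt(sin(c) - 1)


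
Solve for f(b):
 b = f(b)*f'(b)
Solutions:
 f(b) = -sqrt(C1 + b^2)
 f(b) = sqrt(C1 + b^2)


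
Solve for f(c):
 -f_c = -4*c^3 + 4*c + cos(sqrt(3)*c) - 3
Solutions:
 f(c) = C1 + c^4 - 2*c^2 + 3*c - sqrt(3)*sin(sqrt(3)*c)/3


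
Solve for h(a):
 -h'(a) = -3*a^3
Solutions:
 h(a) = C1 + 3*a^4/4


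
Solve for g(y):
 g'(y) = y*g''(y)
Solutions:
 g(y) = C1 + C2*y^2


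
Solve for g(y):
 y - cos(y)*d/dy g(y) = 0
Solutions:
 g(y) = C1 + Integral(y/cos(y), y)


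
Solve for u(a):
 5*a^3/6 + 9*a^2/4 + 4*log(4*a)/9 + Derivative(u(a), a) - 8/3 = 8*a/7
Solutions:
 u(a) = C1 - 5*a^4/24 - 3*a^3/4 + 4*a^2/7 - 4*a*log(a)/9 - 8*a*log(2)/9 + 28*a/9


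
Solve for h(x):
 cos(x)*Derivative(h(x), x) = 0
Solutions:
 h(x) = C1


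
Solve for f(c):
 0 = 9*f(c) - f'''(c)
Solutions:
 f(c) = C3*exp(3^(2/3)*c) + (C1*sin(3*3^(1/6)*c/2) + C2*cos(3*3^(1/6)*c/2))*exp(-3^(2/3)*c/2)


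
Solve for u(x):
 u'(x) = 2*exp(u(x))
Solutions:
 u(x) = log(-1/(C1 + 2*x))


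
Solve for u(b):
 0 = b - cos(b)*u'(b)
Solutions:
 u(b) = C1 + Integral(b/cos(b), b)


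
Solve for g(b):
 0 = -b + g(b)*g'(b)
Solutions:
 g(b) = -sqrt(C1 + b^2)
 g(b) = sqrt(C1 + b^2)


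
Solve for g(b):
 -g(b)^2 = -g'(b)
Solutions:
 g(b) = -1/(C1 + b)


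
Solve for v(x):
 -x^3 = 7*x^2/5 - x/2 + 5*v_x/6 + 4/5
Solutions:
 v(x) = C1 - 3*x^4/10 - 14*x^3/25 + 3*x^2/10 - 24*x/25


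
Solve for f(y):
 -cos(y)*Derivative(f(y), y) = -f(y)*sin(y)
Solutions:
 f(y) = C1/cos(y)


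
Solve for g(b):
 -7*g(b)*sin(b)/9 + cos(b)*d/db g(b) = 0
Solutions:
 g(b) = C1/cos(b)^(7/9)


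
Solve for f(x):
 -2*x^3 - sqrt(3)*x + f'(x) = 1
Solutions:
 f(x) = C1 + x^4/2 + sqrt(3)*x^2/2 + x


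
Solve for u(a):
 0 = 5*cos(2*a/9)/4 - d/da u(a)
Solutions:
 u(a) = C1 + 45*sin(2*a/9)/8


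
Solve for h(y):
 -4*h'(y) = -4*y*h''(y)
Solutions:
 h(y) = C1 + C2*y^2


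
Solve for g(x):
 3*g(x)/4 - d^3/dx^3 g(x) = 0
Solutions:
 g(x) = C3*exp(6^(1/3)*x/2) + (C1*sin(2^(1/3)*3^(5/6)*x/4) + C2*cos(2^(1/3)*3^(5/6)*x/4))*exp(-6^(1/3)*x/4)


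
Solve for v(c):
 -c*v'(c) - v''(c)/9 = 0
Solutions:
 v(c) = C1 + C2*erf(3*sqrt(2)*c/2)


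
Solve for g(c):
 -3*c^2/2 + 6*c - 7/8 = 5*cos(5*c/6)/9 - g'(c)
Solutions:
 g(c) = C1 + c^3/2 - 3*c^2 + 7*c/8 + 2*sin(5*c/6)/3


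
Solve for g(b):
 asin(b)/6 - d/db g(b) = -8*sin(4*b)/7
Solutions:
 g(b) = C1 + b*asin(b)/6 + sqrt(1 - b^2)/6 - 2*cos(4*b)/7


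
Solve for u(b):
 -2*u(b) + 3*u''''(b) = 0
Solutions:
 u(b) = C1*exp(-2^(1/4)*3^(3/4)*b/3) + C2*exp(2^(1/4)*3^(3/4)*b/3) + C3*sin(2^(1/4)*3^(3/4)*b/3) + C4*cos(2^(1/4)*3^(3/4)*b/3)


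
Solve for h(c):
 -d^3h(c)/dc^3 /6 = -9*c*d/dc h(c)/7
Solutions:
 h(c) = C1 + Integral(C2*airyai(3*2^(1/3)*7^(2/3)*c/7) + C3*airybi(3*2^(1/3)*7^(2/3)*c/7), c)


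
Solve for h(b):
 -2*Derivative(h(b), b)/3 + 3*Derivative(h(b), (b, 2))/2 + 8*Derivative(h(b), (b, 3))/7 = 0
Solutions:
 h(b) = C1 + C2*exp(b*(-63 + sqrt(9345))/96) + C3*exp(-b*(63 + sqrt(9345))/96)


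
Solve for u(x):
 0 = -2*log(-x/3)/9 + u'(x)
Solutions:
 u(x) = C1 + 2*x*log(-x)/9 + 2*x*(-log(3) - 1)/9


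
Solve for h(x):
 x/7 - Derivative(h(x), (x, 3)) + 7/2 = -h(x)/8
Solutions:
 h(x) = C3*exp(x/2) - 8*x/7 + (C1*sin(sqrt(3)*x/4) + C2*cos(sqrt(3)*x/4))*exp(-x/4) - 28


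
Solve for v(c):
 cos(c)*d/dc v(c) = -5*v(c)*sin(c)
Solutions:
 v(c) = C1*cos(c)^5


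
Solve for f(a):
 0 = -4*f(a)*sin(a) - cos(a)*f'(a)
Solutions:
 f(a) = C1*cos(a)^4


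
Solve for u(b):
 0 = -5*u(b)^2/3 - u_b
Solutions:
 u(b) = 3/(C1 + 5*b)


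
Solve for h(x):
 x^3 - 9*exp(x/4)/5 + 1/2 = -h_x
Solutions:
 h(x) = C1 - x^4/4 - x/2 + 36*exp(x/4)/5


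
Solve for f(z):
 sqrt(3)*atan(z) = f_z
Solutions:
 f(z) = C1 + sqrt(3)*(z*atan(z) - log(z^2 + 1)/2)


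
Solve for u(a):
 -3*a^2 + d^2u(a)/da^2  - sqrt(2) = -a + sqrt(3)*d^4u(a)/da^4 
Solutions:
 u(a) = C1 + C2*a + C3*exp(-3^(3/4)*a/3) + C4*exp(3^(3/4)*a/3) + a^4/4 - a^3/6 + a^2*(sqrt(2)/2 + 3*sqrt(3))


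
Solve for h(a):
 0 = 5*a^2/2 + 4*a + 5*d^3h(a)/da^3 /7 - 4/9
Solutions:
 h(a) = C1 + C2*a + C3*a^2 - 7*a^5/120 - 7*a^4/30 + 14*a^3/135


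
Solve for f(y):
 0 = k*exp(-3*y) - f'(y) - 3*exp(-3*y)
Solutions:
 f(y) = C1 - k*exp(-3*y)/3 + exp(-3*y)


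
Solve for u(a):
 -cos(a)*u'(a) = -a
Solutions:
 u(a) = C1 + Integral(a/cos(a), a)


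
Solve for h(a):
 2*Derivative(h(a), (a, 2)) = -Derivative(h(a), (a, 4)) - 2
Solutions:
 h(a) = C1 + C2*a + C3*sin(sqrt(2)*a) + C4*cos(sqrt(2)*a) - a^2/2


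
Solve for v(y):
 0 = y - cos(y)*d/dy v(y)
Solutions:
 v(y) = C1 + Integral(y/cos(y), y)


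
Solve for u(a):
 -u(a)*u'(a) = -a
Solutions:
 u(a) = -sqrt(C1 + a^2)
 u(a) = sqrt(C1 + a^2)


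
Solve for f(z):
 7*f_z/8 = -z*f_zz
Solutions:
 f(z) = C1 + C2*z^(1/8)


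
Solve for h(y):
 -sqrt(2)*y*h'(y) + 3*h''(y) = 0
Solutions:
 h(y) = C1 + C2*erfi(2^(3/4)*sqrt(3)*y/6)


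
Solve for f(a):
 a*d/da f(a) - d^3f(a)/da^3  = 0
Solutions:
 f(a) = C1 + Integral(C2*airyai(a) + C3*airybi(a), a)


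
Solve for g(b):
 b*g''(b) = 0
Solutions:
 g(b) = C1 + C2*b


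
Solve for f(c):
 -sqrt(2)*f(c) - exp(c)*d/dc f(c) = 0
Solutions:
 f(c) = C1*exp(sqrt(2)*exp(-c))


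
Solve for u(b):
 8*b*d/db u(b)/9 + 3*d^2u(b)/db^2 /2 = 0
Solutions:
 u(b) = C1 + C2*erf(2*sqrt(6)*b/9)


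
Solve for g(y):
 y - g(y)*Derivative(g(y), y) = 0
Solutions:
 g(y) = -sqrt(C1 + y^2)
 g(y) = sqrt(C1 + y^2)


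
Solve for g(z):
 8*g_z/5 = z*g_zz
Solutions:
 g(z) = C1 + C2*z^(13/5)


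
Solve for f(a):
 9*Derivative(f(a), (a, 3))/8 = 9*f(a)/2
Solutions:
 f(a) = C3*exp(2^(2/3)*a) + (C1*sin(2^(2/3)*sqrt(3)*a/2) + C2*cos(2^(2/3)*sqrt(3)*a/2))*exp(-2^(2/3)*a/2)


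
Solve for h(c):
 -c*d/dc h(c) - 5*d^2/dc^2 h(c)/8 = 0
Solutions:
 h(c) = C1 + C2*erf(2*sqrt(5)*c/5)


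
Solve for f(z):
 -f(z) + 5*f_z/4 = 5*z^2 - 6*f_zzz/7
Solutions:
 f(z) = C1*exp(14^(1/3)*z*(-(72 + sqrt(6934))^(1/3) + 5*14^(1/3)/(72 + sqrt(6934))^(1/3))/24)*sin(14^(1/3)*sqrt(3)*z*(5*14^(1/3)/(72 + sqrt(6934))^(1/3) + (72 + sqrt(6934))^(1/3))/24) + C2*exp(14^(1/3)*z*(-(72 + sqrt(6934))^(1/3) + 5*14^(1/3)/(72 + sqrt(6934))^(1/3))/24)*cos(14^(1/3)*sqrt(3)*z*(5*14^(1/3)/(72 + sqrt(6934))^(1/3) + (72 + sqrt(6934))^(1/3))/24) + C3*exp(-14^(1/3)*z*(-(72 + sqrt(6934))^(1/3) + 5*14^(1/3)/(72 + sqrt(6934))^(1/3))/12) - 5*z^2 - 25*z/2 - 125/8


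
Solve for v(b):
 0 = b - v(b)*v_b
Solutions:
 v(b) = -sqrt(C1 + b^2)
 v(b) = sqrt(C1 + b^2)


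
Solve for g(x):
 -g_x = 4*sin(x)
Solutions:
 g(x) = C1 + 4*cos(x)


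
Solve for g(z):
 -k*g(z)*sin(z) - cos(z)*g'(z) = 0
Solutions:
 g(z) = C1*exp(k*log(cos(z)))


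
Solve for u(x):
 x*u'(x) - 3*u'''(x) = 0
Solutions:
 u(x) = C1 + Integral(C2*airyai(3^(2/3)*x/3) + C3*airybi(3^(2/3)*x/3), x)


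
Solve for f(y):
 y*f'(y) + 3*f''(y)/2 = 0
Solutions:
 f(y) = C1 + C2*erf(sqrt(3)*y/3)


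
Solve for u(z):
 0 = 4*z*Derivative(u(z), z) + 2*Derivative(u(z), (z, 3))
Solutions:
 u(z) = C1 + Integral(C2*airyai(-2^(1/3)*z) + C3*airybi(-2^(1/3)*z), z)


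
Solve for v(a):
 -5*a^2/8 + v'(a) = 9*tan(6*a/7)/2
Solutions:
 v(a) = C1 + 5*a^3/24 - 21*log(cos(6*a/7))/4


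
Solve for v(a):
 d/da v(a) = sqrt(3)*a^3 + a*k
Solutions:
 v(a) = C1 + sqrt(3)*a^4/4 + a^2*k/2


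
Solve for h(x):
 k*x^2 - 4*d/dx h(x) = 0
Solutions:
 h(x) = C1 + k*x^3/12


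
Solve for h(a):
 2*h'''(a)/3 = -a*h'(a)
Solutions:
 h(a) = C1 + Integral(C2*airyai(-2^(2/3)*3^(1/3)*a/2) + C3*airybi(-2^(2/3)*3^(1/3)*a/2), a)


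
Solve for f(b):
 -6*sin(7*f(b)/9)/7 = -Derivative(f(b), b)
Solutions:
 -6*b/7 + 9*log(cos(7*f(b)/9) - 1)/14 - 9*log(cos(7*f(b)/9) + 1)/14 = C1


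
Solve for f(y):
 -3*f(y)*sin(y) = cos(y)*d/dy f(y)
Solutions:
 f(y) = C1*cos(y)^3


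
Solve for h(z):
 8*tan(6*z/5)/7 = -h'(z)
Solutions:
 h(z) = C1 + 20*log(cos(6*z/5))/21


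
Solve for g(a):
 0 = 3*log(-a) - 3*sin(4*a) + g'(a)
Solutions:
 g(a) = C1 - 3*a*log(-a) + 3*a - 3*cos(4*a)/4


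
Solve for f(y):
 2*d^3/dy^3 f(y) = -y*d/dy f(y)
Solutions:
 f(y) = C1 + Integral(C2*airyai(-2^(2/3)*y/2) + C3*airybi(-2^(2/3)*y/2), y)


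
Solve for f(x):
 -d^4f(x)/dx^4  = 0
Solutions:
 f(x) = C1 + C2*x + C3*x^2 + C4*x^3


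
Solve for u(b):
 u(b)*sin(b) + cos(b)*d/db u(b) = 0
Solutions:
 u(b) = C1*cos(b)


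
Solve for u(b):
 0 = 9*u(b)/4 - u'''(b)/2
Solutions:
 u(b) = C3*exp(6^(2/3)*b/2) + (C1*sin(3*2^(2/3)*3^(1/6)*b/4) + C2*cos(3*2^(2/3)*3^(1/6)*b/4))*exp(-6^(2/3)*b/4)


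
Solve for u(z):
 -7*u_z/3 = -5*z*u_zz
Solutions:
 u(z) = C1 + C2*z^(22/15)


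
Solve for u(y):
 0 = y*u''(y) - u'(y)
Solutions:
 u(y) = C1 + C2*y^2


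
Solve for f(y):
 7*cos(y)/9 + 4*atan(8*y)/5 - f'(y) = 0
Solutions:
 f(y) = C1 + 4*y*atan(8*y)/5 - log(64*y^2 + 1)/20 + 7*sin(y)/9


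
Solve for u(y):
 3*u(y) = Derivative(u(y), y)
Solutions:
 u(y) = C1*exp(3*y)


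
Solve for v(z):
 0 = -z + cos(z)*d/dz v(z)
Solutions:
 v(z) = C1 + Integral(z/cos(z), z)


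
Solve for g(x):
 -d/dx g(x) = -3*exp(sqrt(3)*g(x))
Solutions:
 g(x) = sqrt(3)*(2*log(-1/(C1 + 3*x)) - log(3))/6


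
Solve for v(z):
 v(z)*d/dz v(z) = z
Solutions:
 v(z) = -sqrt(C1 + z^2)
 v(z) = sqrt(C1 + z^2)


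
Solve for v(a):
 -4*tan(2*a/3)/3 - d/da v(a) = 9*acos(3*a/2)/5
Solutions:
 v(a) = C1 - 9*a*acos(3*a/2)/5 + 3*sqrt(4 - 9*a^2)/5 + 2*log(cos(2*a/3))


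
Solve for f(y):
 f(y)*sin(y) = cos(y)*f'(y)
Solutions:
 f(y) = C1/cos(y)


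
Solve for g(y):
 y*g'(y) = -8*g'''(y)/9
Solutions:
 g(y) = C1 + Integral(C2*airyai(-3^(2/3)*y/2) + C3*airybi(-3^(2/3)*y/2), y)


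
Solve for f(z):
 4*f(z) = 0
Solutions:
 f(z) = 0


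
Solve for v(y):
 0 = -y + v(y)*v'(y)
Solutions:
 v(y) = -sqrt(C1 + y^2)
 v(y) = sqrt(C1 + y^2)


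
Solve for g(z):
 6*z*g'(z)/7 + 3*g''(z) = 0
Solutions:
 g(z) = C1 + C2*erf(sqrt(7)*z/7)


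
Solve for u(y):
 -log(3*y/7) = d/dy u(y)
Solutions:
 u(y) = C1 - y*log(y) + y*log(7/3) + y


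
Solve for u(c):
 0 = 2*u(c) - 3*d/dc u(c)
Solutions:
 u(c) = C1*exp(2*c/3)


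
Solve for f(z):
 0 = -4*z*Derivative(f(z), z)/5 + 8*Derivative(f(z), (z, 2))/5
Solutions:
 f(z) = C1 + C2*erfi(z/2)


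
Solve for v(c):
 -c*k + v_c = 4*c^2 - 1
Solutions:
 v(c) = C1 + 4*c^3/3 + c^2*k/2 - c


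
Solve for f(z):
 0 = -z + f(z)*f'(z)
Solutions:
 f(z) = -sqrt(C1 + z^2)
 f(z) = sqrt(C1 + z^2)


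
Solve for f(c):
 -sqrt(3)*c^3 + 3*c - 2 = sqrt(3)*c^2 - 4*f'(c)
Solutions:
 f(c) = C1 + sqrt(3)*c^4/16 + sqrt(3)*c^3/12 - 3*c^2/8 + c/2


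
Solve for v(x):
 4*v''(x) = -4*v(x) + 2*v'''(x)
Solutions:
 v(x) = C1*exp(x*(-(3*sqrt(129) + 35)^(1/3) - 4/(3*sqrt(129) + 35)^(1/3) + 4)/6)*sin(sqrt(3)*x*(-(3*sqrt(129) + 35)^(1/3) + 4/(3*sqrt(129) + 35)^(1/3))/6) + C2*exp(x*(-(3*sqrt(129) + 35)^(1/3) - 4/(3*sqrt(129) + 35)^(1/3) + 4)/6)*cos(sqrt(3)*x*(-(3*sqrt(129) + 35)^(1/3) + 4/(3*sqrt(129) + 35)^(1/3))/6) + C3*exp(x*(4/(3*sqrt(129) + 35)^(1/3) + 2 + (3*sqrt(129) + 35)^(1/3))/3)


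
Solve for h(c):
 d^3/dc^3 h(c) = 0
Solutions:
 h(c) = C1 + C2*c + C3*c^2


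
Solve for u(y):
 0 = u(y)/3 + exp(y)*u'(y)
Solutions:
 u(y) = C1*exp(exp(-y)/3)


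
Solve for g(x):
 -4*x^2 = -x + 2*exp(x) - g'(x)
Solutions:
 g(x) = C1 + 4*x^3/3 - x^2/2 + 2*exp(x)


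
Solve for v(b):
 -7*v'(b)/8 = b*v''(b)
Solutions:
 v(b) = C1 + C2*b^(1/8)


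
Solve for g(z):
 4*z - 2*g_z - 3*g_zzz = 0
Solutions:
 g(z) = C1 + C2*sin(sqrt(6)*z/3) + C3*cos(sqrt(6)*z/3) + z^2


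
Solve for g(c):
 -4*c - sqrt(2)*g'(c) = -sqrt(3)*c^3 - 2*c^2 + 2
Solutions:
 g(c) = C1 + sqrt(6)*c^4/8 + sqrt(2)*c^3/3 - sqrt(2)*c^2 - sqrt(2)*c


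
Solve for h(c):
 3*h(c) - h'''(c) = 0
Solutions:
 h(c) = C3*exp(3^(1/3)*c) + (C1*sin(3^(5/6)*c/2) + C2*cos(3^(5/6)*c/2))*exp(-3^(1/3)*c/2)


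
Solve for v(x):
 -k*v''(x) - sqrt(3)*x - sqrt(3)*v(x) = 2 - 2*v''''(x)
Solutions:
 v(x) = C1*exp(-x*sqrt(k - sqrt(k^2 + 8*sqrt(3)))/2) + C2*exp(x*sqrt(k - sqrt(k^2 + 8*sqrt(3)))/2) + C3*exp(-x*sqrt(k + sqrt(k^2 + 8*sqrt(3)))/2) + C4*exp(x*sqrt(k + sqrt(k^2 + 8*sqrt(3)))/2) - x - 2*sqrt(3)/3


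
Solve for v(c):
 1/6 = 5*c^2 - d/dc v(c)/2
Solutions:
 v(c) = C1 + 10*c^3/3 - c/3


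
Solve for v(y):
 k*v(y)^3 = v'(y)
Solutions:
 v(y) = -sqrt(2)*sqrt(-1/(C1 + k*y))/2
 v(y) = sqrt(2)*sqrt(-1/(C1 + k*y))/2


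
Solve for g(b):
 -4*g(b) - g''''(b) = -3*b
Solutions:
 g(b) = 3*b/4 + (C1*sin(b) + C2*cos(b))*exp(-b) + (C3*sin(b) + C4*cos(b))*exp(b)


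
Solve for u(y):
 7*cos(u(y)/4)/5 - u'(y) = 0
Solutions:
 -7*y/5 - 2*log(sin(u(y)/4) - 1) + 2*log(sin(u(y)/4) + 1) = C1
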